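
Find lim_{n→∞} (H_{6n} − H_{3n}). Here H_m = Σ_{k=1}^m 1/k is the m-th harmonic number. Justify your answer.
lim = ln(6/3) = ln 2

Euler-Maclaurin gives H_m = ln m + γ + 1/(2m) + O(1/m^2). The γ and O(1/m) terms cancel in the difference:
  H_{6n} − H_{3n} = ln(6n) − ln(3n) + O(1/n) = ln(6/3) + O(1/n).
Hence the limit is ln(6/3) = ln 2.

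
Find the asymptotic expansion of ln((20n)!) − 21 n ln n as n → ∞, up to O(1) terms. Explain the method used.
ln((20n)!) − 21 n ln n = −n ln n + 20(ln 20 − 1) n + (1/2) ln(2π·20n) + O(1/n)

Stirling: ln((20n)!) = 20n ln(20n) − 20n + (1/2) ln(2π·20n) + O(1/n).
Expand 20n ln(20n) = 20n (ln n + ln 20) = 20n ln n + 20n ln 20.
Subtract 21n ln n: leading term is (20 − 21) n ln n = −n ln n. The next term is 20n ln 20 − 20n = 20(ln 20 − 1) n. Then the (1/2) ln(2π·20n) correction.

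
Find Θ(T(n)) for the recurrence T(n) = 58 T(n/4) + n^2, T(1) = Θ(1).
T(n) = Θ(n^(log_4 58))

Master theorem: compare f(n) = n^2 to n^(log_4 58) where log_4 58 ≈ 2.929. Since 2 < log_4 58, we have f(n) = O(n^(log_4 58 − ε)) for some ε > 0 — Case 1. Hence T(n) = Θ(n^(log_4 58)).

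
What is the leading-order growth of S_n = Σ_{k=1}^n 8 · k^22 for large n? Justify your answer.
S_n ~ 8 · n^23 / 23

By integral comparison (Euler-Maclaurin), Σ_{k=1}^n 8 · k^22 = 8 · ∫_0^n x^22 dx + O(n^22) = 8 · n^23/23 + O(n^22). (Equivalently, Faulhaber's formula gives the same leading term.)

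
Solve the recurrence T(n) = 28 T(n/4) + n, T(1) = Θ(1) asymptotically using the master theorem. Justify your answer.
T(n) = Θ(n^(log_4 28))

Master theorem: compare f(n) = n to n^(log_4 28) where log_4 28 ≈ 2.404. Since 1 < log_4 28, we have f(n) = O(n^(log_4 28 − ε)) for some ε > 0 — Case 1. Hence T(n) = Θ(n^(log_4 28)).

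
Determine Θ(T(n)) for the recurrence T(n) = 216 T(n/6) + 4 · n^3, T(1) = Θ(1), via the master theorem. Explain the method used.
T(n) = Θ(n^3 log n)

log_6 216 = 3, and f(n) = 4 · n^3 = Θ(n^(log_6 216)). This is Case 2 of the master theorem: T(n) = Θ(f(n) · log n) = Θ(n^3 log n).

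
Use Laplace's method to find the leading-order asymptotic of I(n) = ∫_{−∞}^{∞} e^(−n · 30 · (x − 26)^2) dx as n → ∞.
I(n) = sqrt(π/(30n))

Here φ(x) = 30 · (x − 26)^2 has its unique minimum at x* = 26 with φ(x*) = 0 and φ''(x*) = 60. Laplace's method gives
  I(n) ~ e^(−n φ(x*)) · sqrt(2π / (n · φ''(x*))) = sqrt(2π / (60n)) = sqrt(π/(30n)).
This is exact: substituting u = (x − 26)·sqrt(30n) gives I(n) = (1/sqrt(30n)) ∫_{−∞}^{∞} e^(−u^2) du = sqrt(π/(30n)).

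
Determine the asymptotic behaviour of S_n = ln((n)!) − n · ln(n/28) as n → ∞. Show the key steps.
S_n ~ n · (ln 28 − 1) + O(ln n)

Stirling: ln((n)!) = n ln(n) − n + O(ln n).
  S_n = n ln(n) − n − n ln(n/28) + O(ln n)
      = n ln(n) − n ln n + n ln 28 − n + O(ln n)
      = n ln 28 − n + O(ln n)
      = n (ln 28 − 1) + O(ln n).
Numerically ln(28) − 1 ≈ 2.3322.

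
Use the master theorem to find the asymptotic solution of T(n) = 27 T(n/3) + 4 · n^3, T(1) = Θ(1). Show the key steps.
T(n) = Θ(n^3 log n)

log_3 27 = 3, and f(n) = 4 · n^3 = Θ(n^(log_3 27)). This is Case 2 of the master theorem: T(n) = Θ(f(n) · log n) = Θ(n^3 log n).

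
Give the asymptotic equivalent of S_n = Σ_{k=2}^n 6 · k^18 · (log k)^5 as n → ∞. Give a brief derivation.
S_n ~ 6 · n^19 · (log n)^5 / 19

By integral comparison, S_n = ∫_1^n 6 · x^18 · (log x)^5 dx + O(n^18 · (log n)^5). For the integral, the leading term of ∫_1^n x^18 (log x)^5 dx is n^19/19 · (log n)^5 (by repeated integration by parts; each step lowers the log-exponent and produces a relatively O(1/log n) correction). Hence S_n ~ 6 · n^19 · (log n)^5 / 19.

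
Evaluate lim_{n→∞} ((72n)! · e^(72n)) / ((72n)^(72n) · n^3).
lim = 0

Stirling: (72n)! ~ sqrt(2π·72n) · (72n/e)^(72n). Hence
  (72n)! · e^(72n) / (72n)^(72n) ~ sqrt(2π·72n).
Dividing by n^3: sqrt(2π·72n) / n^3 = sqrt(2π·72) · n^((1−6)/2), so the expression behaves like sqrt(2π·72) · n^((1−6)/2) → 0.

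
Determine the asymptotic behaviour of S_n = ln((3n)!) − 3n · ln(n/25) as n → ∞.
S_n ~ 3n · (ln 75 − 1) + O(ln n)

Stirling: ln((3n)!) = 3n ln(3n) − 3n + O(ln n).
  S_n = 3n ln(3n) − 3n − 3n ln(n/25) + O(ln n)
      = 3n ln(3n) − 3n ln n + 3n ln 25 − 3n + O(ln n)
      = 3n ln 3 + 3n ln 25 − 3n + O(ln n)
      = 3n (ln 75 − 1) + O(ln n).
Numerically ln(75) − 1 ≈ 3.3175.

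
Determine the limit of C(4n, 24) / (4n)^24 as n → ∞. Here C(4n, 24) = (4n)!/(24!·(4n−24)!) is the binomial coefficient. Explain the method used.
lim = 1/24! = 1/620448401733239439360000

With N = 4n → ∞: C(N, 24) / N^24 = [N(N−1)…(N−23)] / (24! · N^24) = (1/24!) · 1 · (1 − 1/(4n)) · … · (1 − 23/(4n)). Each factor → 1 as N → ∞, so the limit is 1/24! = 1/620448401733239439360000.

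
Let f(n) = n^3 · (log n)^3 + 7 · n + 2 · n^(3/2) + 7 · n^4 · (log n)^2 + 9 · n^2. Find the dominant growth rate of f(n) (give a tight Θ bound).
f(n) ∈ Θ(n^4 · (log n)^2)

Compare the terms by growth order. For large n, n^a · (log n)^b dominates n^a' · (log n)^b' iff a > a', or (a = a' and b > b'). Ranking the 5 terms shows the dominant one is 7 · n^4 · (log n)^2. Hence f(n) ∈ Θ(n^4 · (log n)^2).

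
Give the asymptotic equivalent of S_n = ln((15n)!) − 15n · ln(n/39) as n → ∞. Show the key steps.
S_n ~ 15n · (ln 585 − 1) + O(ln n)

Stirling: ln((15n)!) = 15n ln(15n) − 15n + O(ln n).
  S_n = 15n ln(15n) − 15n − 15n ln(n/39) + O(ln n)
      = 15n ln(15n) − 15n ln n + 15n ln 39 − 15n + O(ln n)
      = 15n ln 15 + 15n ln 39 − 15n + O(ln n)
      = 15n (ln 585 − 1) + O(ln n).
Numerically ln(585) − 1 ≈ 5.3716.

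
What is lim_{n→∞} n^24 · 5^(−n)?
lim = 0

Exponentials with base > 1 dominate every fixed polynomial: for any fixed c, n^c / 5^n → 0 as n → ∞ (e.g. by the ratio test, or by writing 5^n = e^(n ln 5) and noting e^(n ln 5) / n^c → ∞). Hence n^24 · 5^(−n) = n^24 / 5^n → 0.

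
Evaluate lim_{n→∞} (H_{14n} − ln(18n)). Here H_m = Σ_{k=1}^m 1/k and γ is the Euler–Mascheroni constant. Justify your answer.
lim = ln(7/9) + γ

By Euler-Maclaurin, H_m = ln m + γ + O(1/m). So
  H_{14n} − ln(18n) = ln(14n) + γ − ln(18n) + O(1/n)
                       = ln(14/18) + γ + O(1/n).
Hence the limit is ln(14/18) + γ (= ln(7/9)).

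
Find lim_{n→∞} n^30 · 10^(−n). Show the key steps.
lim = 0

Exponentials with base > 1 dominate every fixed polynomial: for any fixed c, n^c / 10^n → 0 as n → ∞ (e.g. by the ratio test, or by writing 10^n = e^(n ln 10) and noting e^(n ln 10) / n^c → ∞). Hence n^30 · 10^(−n) = n^30 / 10^n → 0.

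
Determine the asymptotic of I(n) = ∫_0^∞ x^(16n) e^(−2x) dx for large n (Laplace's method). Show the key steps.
I(n) ~ (sqrt(2π·16n) / 2) · (16n/(2e))^(16n)

Write the integrand as exp(16n ln x − 2x) and set f(x) = 16n ln x − 2x. Then f'(x) = 16n/x − 2 = 0 at x* = 16n/2, and f''(x*) = −16n/x*^2 = −2^2/(16n). Laplace's method (interior maximum) gives
  I(n) ~ e^(f(x*)) · sqrt(2π / |f''(x*)|)
        = exp(16n ln(16n/2) − 16n) · sqrt(2π · 16n / 2^2)
        = (16n/2)^(16n) e^(−16n) · sqrt(2π·16n) / 2
        = (sqrt(2π·16n) / 2) · (16n/(2e))^(16n).
This matches Γ(16n+1)/2^(16n+1) with Stirling applied to Γ.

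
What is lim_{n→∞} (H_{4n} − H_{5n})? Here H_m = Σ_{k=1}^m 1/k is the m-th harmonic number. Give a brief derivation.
lim = ln(4/5)

Euler-Maclaurin gives H_m = ln m + γ + 1/(2m) + O(1/m^2). The γ and O(1/m) terms cancel in the difference:
  H_{4n} − H_{5n} = ln(4n) − ln(5n) + O(1/n) = ln(4/5) + O(1/n).
Hence the limit is ln(4/5).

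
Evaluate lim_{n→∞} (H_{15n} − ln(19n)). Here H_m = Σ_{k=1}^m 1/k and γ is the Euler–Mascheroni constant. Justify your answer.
lim = ln(15/19) + γ

By Euler-Maclaurin, H_m = ln m + γ + O(1/m). So
  H_{15n} − ln(19n) = ln(15n) + γ − ln(19n) + O(1/n)
                       = ln(15/19) + γ + O(1/n).
Hence the limit is ln(15/19) + γ.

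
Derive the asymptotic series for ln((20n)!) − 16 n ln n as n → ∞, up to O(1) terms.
ln((20n)!) − 16 n ln n = 4 n ln n + 20(ln 20 − 1) n + (1/2) ln(2π·20n) + O(1/n)

Stirling: ln((20n)!) = 20n ln(20n) − 20n + (1/2) ln(2π·20n) + O(1/n).
Expand 20n ln(20n) = 20n (ln n + ln 20) = 20n ln n + 20n ln 20.
Subtract 16n ln n: leading term is (20 − 16) n ln n = 4 n ln n. The next term is 20n ln 20 − 20n = 20(ln 20 − 1) n. Then the (1/2) ln(2π·20n) correction.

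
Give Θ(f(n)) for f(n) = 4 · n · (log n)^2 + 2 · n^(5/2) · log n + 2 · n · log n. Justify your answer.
f(n) ∈ Θ(n^(5/2) · log n)

Compare the terms by growth order. For large n, n^a · (log n)^b dominates n^a' · (log n)^b' iff a > a', or (a = a' and b > b'). Ranking the 3 terms shows the dominant one is 2 · n^(5/2) · log n. Hence f(n) ∈ Θ(n^(5/2) · log n).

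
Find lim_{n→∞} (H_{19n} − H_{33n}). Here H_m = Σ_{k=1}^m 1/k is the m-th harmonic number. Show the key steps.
lim = ln(19/33)

Euler-Maclaurin gives H_m = ln m + γ + 1/(2m) + O(1/m^2). The γ and O(1/m) terms cancel in the difference:
  H_{19n} − H_{33n} = ln(19n) − ln(33n) + O(1/n) = ln(19/33) + O(1/n).
Hence the limit is ln(19/33).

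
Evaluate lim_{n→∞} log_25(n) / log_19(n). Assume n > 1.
lim = ln(19) / ln(25) = log_25(19)

Change of base: log_25(n) = ln n / ln 25 and log_19(n) = ln n / ln 19. The ratio is (ln n / ln 25) · (ln 19 / ln n) = ln 19 / ln 25, a constant independent of n. So the limit is ln 19 / ln 25 = log_25(19).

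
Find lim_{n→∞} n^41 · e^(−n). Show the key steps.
lim = 0

Exponentials with base > 1 dominate every fixed polynomial: for any fixed c, n^c / e^n → 0 as n → ∞ (e.g. by the ratio test, or since e^n grows faster than any power of n). Hence n^41 · e^(−n) = n^41 / e^n → 0.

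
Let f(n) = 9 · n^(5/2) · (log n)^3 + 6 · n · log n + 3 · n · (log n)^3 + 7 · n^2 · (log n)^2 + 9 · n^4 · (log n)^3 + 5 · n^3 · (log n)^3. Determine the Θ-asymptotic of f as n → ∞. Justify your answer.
f(n) ∈ Θ(n^4 · (log n)^3)

Compare the terms by growth order. For large n, n^a · (log n)^b dominates n^a' · (log n)^b' iff a > a', or (a = a' and b > b'). Ranking the 6 terms shows the dominant one is 9 · n^4 · (log n)^3. Hence f(n) ∈ Θ(n^4 · (log n)^3).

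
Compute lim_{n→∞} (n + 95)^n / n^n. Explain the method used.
lim = e^95

Rewrite as (1 + 95/n)^(n). By the standard limit (1 + x/n)^n → e^x, we have (1 + 95/n)^n → e^95, and raising to the 1st power gives e^95.
More precisely, ln[(1 + 95/n)^(n)] = n · ln(1 + 95/n) = n · (95/n + O(1/n^2)) = 95 + O(1/n) → 95.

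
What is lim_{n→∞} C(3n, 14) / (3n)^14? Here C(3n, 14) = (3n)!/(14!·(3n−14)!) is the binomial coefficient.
lim = 1/14! = 1/87178291200

With N = 3n → ∞: C(N, 14) / N^14 = [N(N−1)…(N−13)] / (14! · N^14) = (1/14!) · 1 · (1 − 1/(3n)) · … · (1 − 13/(3n)). Each factor → 1 as N → ∞, so the limit is 1/14! = 1/87178291200.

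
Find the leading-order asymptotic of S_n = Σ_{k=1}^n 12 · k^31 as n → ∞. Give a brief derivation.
S_n ~ 3 · n^32 / 8

By integral comparison (Euler-Maclaurin), Σ_{k=1}^n 12 · k^31 = 12 · ∫_0^n x^31 dx + O(n^31) = 12 · n^32/32 = 3 · n^32 / 8 + O(n^31). (Equivalently, Faulhaber's formula gives the same leading term.)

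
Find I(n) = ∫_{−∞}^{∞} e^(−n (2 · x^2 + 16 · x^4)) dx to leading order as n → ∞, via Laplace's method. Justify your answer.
I(n) ~ sqrt(π/(2n))

φ(x) = 2 · x^2 + 16 · x^4 has its unique global minimum at x* = 0 (since φ'(x) = 4x + 64x^3 = 0 only at x = 0 for real x with both coefficients positive, and φ → ∞ as |x| → ∞). At x* = 0, φ(0) = 0 and φ''(0) = 4. Laplace's method then gives
  I(n) ~ sqrt(2π / (n · φ''(0))) · e^(−n φ(0)) = sqrt(2π / (4n)) = sqrt(π/(2n)).
The 16 · x^4 term contributes only at subleading order (an O(1/n) relative correction).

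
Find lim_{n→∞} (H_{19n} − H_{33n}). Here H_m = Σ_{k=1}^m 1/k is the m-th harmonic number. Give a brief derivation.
lim = ln(19/33)

Euler-Maclaurin gives H_m = ln m + γ + 1/(2m) + O(1/m^2). The γ and O(1/m) terms cancel in the difference:
  H_{19n} − H_{33n} = ln(19n) − ln(33n) + O(1/n) = ln(19/33) + O(1/n).
Hence the limit is ln(19/33).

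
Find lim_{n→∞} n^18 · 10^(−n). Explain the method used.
lim = 0

Exponentials with base > 1 dominate every fixed polynomial: for any fixed c, n^c / 10^n → 0 as n → ∞ (e.g. by the ratio test, or by writing 10^n = e^(n ln 10) and noting e^(n ln 10) / n^c → ∞). Hence n^18 · 10^(−n) = n^18 / 10^n → 0.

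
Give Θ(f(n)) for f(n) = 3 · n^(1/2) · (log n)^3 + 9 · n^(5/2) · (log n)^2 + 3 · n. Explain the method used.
f(n) ∈ Θ(n^(5/2) · (log n)^2)

Compare the terms by growth order. For large n, n^a · (log n)^b dominates n^a' · (log n)^b' iff a > a', or (a = a' and b > b'). Ranking the 3 terms shows the dominant one is 9 · n^(5/2) · (log n)^2. Hence f(n) ∈ Θ(n^(5/2) · (log n)^2).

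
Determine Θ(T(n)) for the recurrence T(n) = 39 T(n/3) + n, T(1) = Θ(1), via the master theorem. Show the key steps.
T(n) = Θ(n^(log_3 39))

Master theorem: compare f(n) = n to n^(log_3 39) where log_3 39 ≈ 3.335. Since 1 < log_3 39, we have f(n) = O(n^(log_3 39 − ε)) for some ε > 0 — Case 1. Hence T(n) = Θ(n^(log_3 39)).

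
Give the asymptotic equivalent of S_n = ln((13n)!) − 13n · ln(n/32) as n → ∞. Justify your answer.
S_n ~ 13n · (ln 416 − 1) + O(ln n)

Stirling: ln((13n)!) = 13n ln(13n) − 13n + O(ln n).
  S_n = 13n ln(13n) − 13n − 13n ln(n/32) + O(ln n)
      = 13n ln(13n) − 13n ln n + 13n ln 32 − 13n + O(ln n)
      = 13n ln 13 + 13n ln 32 − 13n + O(ln n)
      = 13n (ln 416 − 1) + O(ln n).
Numerically ln(416) − 1 ≈ 5.0307.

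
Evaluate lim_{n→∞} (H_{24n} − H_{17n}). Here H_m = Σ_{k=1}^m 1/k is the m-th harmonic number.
lim = ln(24/17)

Euler-Maclaurin gives H_m = ln m + γ + 1/(2m) + O(1/m^2). The γ and O(1/m) terms cancel in the difference:
  H_{24n} − H_{17n} = ln(24n) − ln(17n) + O(1/n) = ln(24/17) + O(1/n).
Hence the limit is ln(24/17).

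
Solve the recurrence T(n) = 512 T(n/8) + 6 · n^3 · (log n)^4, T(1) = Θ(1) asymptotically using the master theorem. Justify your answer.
T(n) = Θ(n^3 · (log n)^5)

Here log_8 512 = 3 and f(n) = 6 · n^3 · (log n)^4 = Θ(n^(log_8 512) · (log n)^4). This is the extended Case 2 of the master theorem (f matches the critical exponent up to log factors), giving T(n) = Θ(n^(log_8 512) · (log n)^(4+1)) = Θ(n^3 · (log n)^5).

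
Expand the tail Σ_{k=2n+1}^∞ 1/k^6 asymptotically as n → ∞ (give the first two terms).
Σ_{k>2n} 1/k^6 = 1/(5 · (2n)^5) − 1/(2 · (2n)^6) + O(1/(2n)^7)

Compare to the integral: ∫_{2n}^∞ x^(−6) dx = [−x^(−5)/5]_{2n}^∞ = 1/((6−1)·(2n)^5). The Euler-Maclaurin correction adds −f(2n)/2 = −1/(2·(2n)^6). Euler-Maclaurin then gives
  Σ_{k>2n} 1/k^6 = ∫_{2n}^∞ dx/x^6 − 1/(2·(2n)^6) + O(1/(2n)^7).
(Equivalently this is ζ(6) − Σ_{k≤2n} 1/k^6.)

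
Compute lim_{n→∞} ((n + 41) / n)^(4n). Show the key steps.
lim = e^164

Rewrite as (1 + 41/n)^(4n). By the standard limit (1 + x/n)^n → e^x, we have (1 + 41/n)^n → e^41, and raising to the 4th power gives e^164.
More precisely, ln[(1 + 41/n)^(4n)] = 4n · ln(1 + 41/n) = 4n · (41/n + O(1/n^2)) = 164 + O(1/n) → 164.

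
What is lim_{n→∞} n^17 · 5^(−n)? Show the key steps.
lim = 0

Exponentials with base > 1 dominate every fixed polynomial: for any fixed c, n^c / 5^n → 0 as n → ∞ (e.g. by the ratio test, or by writing 5^n = e^(n ln 5) and noting e^(n ln 5) / n^c → ∞). Hence n^17 · 5^(−n) = n^17 / 5^n → 0.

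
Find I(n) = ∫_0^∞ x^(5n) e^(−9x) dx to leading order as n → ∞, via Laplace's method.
I(n) ~ (sqrt(2π·5n) / 9) · (5n/(9e))^(5n)

Write the integrand as exp(5n ln x − 9x) and set f(x) = 5n ln x − 9x. Then f'(x) = 5n/x − 9 = 0 at x* = 5n/9, and f''(x*) = −5n/x*^2 = −9^2/(5n). Laplace's method (interior maximum) gives
  I(n) ~ e^(f(x*)) · sqrt(2π / |f''(x*)|)
        = exp(5n ln(5n/9) − 5n) · sqrt(2π · 5n / 9^2)
        = (5n/9)^(5n) e^(−5n) · sqrt(2π·5n) / 9
        = (sqrt(2π·5n) / 9) · (5n/(9e))^(5n).
This matches Γ(5n+1)/9^(5n+1) with Stirling applied to Γ.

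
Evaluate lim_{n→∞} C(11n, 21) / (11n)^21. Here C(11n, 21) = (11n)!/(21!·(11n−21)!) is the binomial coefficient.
lim = 1/21! = 1/51090942171709440000

With N = 11n → ∞: C(N, 21) / N^21 = [N(N−1)…(N−20)] / (21! · N^21) = (1/21!) · 1 · (1 − 1/(11n)) · … · (1 − 20/(11n)). Each factor → 1 as N → ∞, so the limit is 1/21! = 1/51090942171709440000.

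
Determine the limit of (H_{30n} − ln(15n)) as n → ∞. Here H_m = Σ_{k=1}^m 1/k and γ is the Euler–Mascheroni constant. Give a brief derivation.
lim = ln 2 + γ

By Euler-Maclaurin, H_m = ln m + γ + O(1/m). So
  H_{30n} − ln(15n) = ln(30n) + γ − ln(15n) + O(1/n)
                       = ln(30/15) + γ + O(1/n).
Hence the limit is ln(30/15) + γ (= ln 2).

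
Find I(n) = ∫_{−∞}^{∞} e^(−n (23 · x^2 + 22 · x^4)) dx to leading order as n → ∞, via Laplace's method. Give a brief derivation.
I(n) ~ sqrt(π/(23n))

φ(x) = 23 · x^2 + 22 · x^4 has its unique global minimum at x* = 0 (since φ'(x) = 46x + 88x^3 = 0 only at x = 0 for real x with both coefficients positive, and φ → ∞ as |x| → ∞). At x* = 0, φ(0) = 0 and φ''(0) = 46. Laplace's method then gives
  I(n) ~ sqrt(2π / (n · φ''(0))) · e^(−n φ(0)) = sqrt(2π / (46n)) = sqrt(π/(23n)).
The 22 · x^4 term contributes only at subleading order (an O(1/n) relative correction).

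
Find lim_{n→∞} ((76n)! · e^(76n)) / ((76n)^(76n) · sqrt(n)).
lim = sqrt(2π·76)

Stirling: (76n)! ~ sqrt(2π·76n) · (76n/e)^(76n). Hence
  (76n)! · e^(76n) / (76n)^(76n) ~ sqrt(2π·76n).
Dividing by sqrt(n): sqrt(2π·76n) / sqrt(n) = sqrt(2π·76) · n^((1−1)/2), so the limit is sqrt(2π·76).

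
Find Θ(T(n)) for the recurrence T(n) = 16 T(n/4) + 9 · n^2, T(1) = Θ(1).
T(n) = Θ(n^2 log n)

log_4 16 = 2, and f(n) = 9 · n^2 = Θ(n^(log_4 16)). This is Case 2 of the master theorem: T(n) = Θ(f(n) · log n) = Θ(n^2 log n).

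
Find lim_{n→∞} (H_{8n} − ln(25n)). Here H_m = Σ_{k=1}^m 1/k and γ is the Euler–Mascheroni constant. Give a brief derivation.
lim = ln(8/25) + γ

By Euler-Maclaurin, H_m = ln m + γ + O(1/m). So
  H_{8n} − ln(25n) = ln(8n) + γ − ln(25n) + O(1/n)
                       = ln(8/25) + γ + O(1/n).
Hence the limit is ln(8/25) + γ.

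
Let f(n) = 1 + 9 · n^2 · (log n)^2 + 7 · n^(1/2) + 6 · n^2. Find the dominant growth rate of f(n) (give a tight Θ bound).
f(n) ∈ Θ(n^2 · (log n)^2)

Compare the terms by growth order. For large n, n^a · (log n)^b dominates n^a' · (log n)^b' iff a > a', or (a = a' and b > b'). Ranking the 4 terms shows the dominant one is 9 · n^2 · (log n)^2. Hence f(n) ∈ Θ(n^2 · (log n)^2).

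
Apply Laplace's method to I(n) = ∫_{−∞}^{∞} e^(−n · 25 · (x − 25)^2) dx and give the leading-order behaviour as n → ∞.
I(n) = sqrt(π/(25n))

Here φ(x) = 25 · (x − 25)^2 has its unique minimum at x* = 25 with φ(x*) = 0 and φ''(x*) = 50. Laplace's method gives
  I(n) ~ e^(−n φ(x*)) · sqrt(2π / (n · φ''(x*))) = sqrt(2π / (50n)) = sqrt(π/(25n)).
This is exact: substituting u = (x − 25)·sqrt(25n) gives I(n) = (1/sqrt(25n)) ∫_{−∞}^{∞} e^(−u^2) du = sqrt(π/(25n)).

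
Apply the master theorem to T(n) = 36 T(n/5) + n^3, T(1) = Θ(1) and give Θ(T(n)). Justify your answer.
T(n) = Θ(n^3)

log_5 36 ≈ 2.227. f(n) = n^3 dominates n^(log_5 36) since 3 > 2.227, and the regularity condition a·f(n/b) = 36·(n/5)^3 = (36/125)·n^3 ≤ c·f(n) holds with c = 36/125 ≈ 0.288 < 1. So this is Case 3: T(n) = Θ(f(n)) = Θ(n^3).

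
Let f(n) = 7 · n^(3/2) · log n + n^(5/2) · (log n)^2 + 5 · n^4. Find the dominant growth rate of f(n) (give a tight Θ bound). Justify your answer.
f(n) ∈ Θ(n^4)

Compare the terms by growth order. For large n, n^a · (log n)^b dominates n^a' · (log n)^b' iff a > a', or (a = a' and b > b'). Ranking the 3 terms shows the dominant one is 5 · n^4. Hence f(n) ∈ Θ(n^4).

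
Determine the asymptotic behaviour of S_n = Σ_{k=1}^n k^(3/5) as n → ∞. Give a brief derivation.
S_n ~ (5/8) · n^(8/5)

Integral comparison: Σ_{k=1}^n k^(3/5) = ∫_0^n x^(3/5) dx + O(n^(3/5)). The integral is n^(1 + 3/5) / (1 + 3/5) = n^((3+5)/5) / ((3+5)/5) = (5/8) · n^(8/5).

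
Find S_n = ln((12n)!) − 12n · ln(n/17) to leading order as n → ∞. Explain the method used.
S_n ~ 12n · (ln 204 − 1) + O(ln n)

Stirling: ln((12n)!) = 12n ln(12n) − 12n + O(ln n).
  S_n = 12n ln(12n) − 12n − 12n ln(n/17) + O(ln n)
      = 12n ln(12n) − 12n ln n + 12n ln 17 − 12n + O(ln n)
      = 12n ln 12 + 12n ln 17 − 12n + O(ln n)
      = 12n (ln 204 − 1) + O(ln n).
Numerically ln(204) − 1 ≈ 4.3181.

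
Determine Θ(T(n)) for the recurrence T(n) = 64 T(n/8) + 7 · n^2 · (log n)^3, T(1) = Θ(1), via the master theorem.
T(n) = Θ(n^2 · (log n)^4)

Here log_8 64 = 2 and f(n) = 7 · n^2 · (log n)^3 = Θ(n^(log_8 64) · (log n)^3). This is the extended Case 2 of the master theorem (f matches the critical exponent up to log factors), giving T(n) = Θ(n^(log_8 64) · (log n)^(3+1)) = Θ(n^2 · (log n)^4).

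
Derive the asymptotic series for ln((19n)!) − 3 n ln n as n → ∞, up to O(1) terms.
ln((19n)!) − 3 n ln n = 16 n ln n + 19(ln 19 − 1) n + (1/2) ln(2π·19n) + O(1/n)

Stirling: ln((19n)!) = 19n ln(19n) − 19n + (1/2) ln(2π·19n) + O(1/n).
Expand 19n ln(19n) = 19n (ln n + ln 19) = 19n ln n + 19n ln 19.
Subtract 3n ln n: leading term is (19 − 3) n ln n = 16 n ln n. The next term is 19n ln 19 − 19n = 19(ln 19 − 1) n. Then the (1/2) ln(2π·19n) correction.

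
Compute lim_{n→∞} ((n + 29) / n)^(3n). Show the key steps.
lim = e^87

Rewrite as (1 + 29/n)^(3n). By the standard limit (1 + x/n)^n → e^x, we have (1 + 29/n)^n → e^29, and raising to the 3rd power gives e^87.
More precisely, ln[(1 + 29/n)^(3n)] = 3n · ln(1 + 29/n) = 3n · (29/n + O(1/n^2)) = 87 + O(1/n) → 87.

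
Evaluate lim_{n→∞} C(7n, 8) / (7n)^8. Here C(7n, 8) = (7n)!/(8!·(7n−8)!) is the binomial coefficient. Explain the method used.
lim = 1/8! = 1/40320

With N = 7n → ∞: C(N, 8) / N^8 = [N(N−1)…(N−7)] / (8! · N^8) = (1/8!) · 1 · (1 − 1/(7n)) · … · (1 − 7/(7n)). Each factor → 1 as N → ∞, so the limit is 1/8! = 1/40320.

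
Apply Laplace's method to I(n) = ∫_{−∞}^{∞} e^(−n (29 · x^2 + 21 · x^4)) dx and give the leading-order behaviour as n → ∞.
I(n) ~ sqrt(π/(29n))

φ(x) = 29 · x^2 + 21 · x^4 has its unique global minimum at x* = 0 (since φ'(x) = 58x + 84x^3 = 0 only at x = 0 for real x with both coefficients positive, and φ → ∞ as |x| → ∞). At x* = 0, φ(0) = 0 and φ''(0) = 58. Laplace's method then gives
  I(n) ~ sqrt(2π / (n · φ''(0))) · e^(−n φ(0)) = sqrt(2π / (58n)) = sqrt(π/(29n)).
The 21 · x^4 term contributes only at subleading order (an O(1/n) relative correction).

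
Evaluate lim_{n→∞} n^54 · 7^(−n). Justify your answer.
lim = 0

Exponentials with base > 1 dominate every fixed polynomial: for any fixed c, n^c / 7^n → 0 as n → ∞ (e.g. by the ratio test, or by writing 7^n = e^(n ln 7) and noting e^(n ln 7) / n^c → ∞). Hence n^54 · 7^(−n) = n^54 / 7^n → 0.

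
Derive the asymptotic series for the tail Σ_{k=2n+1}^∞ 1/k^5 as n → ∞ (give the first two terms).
Σ_{k>2n} 1/k^5 = 1/(4 · (2n)^4) − 1/(2 · (2n)^5) + O(1/(2n)^6)

Compare to the integral: ∫_{2n}^∞ x^(−5) dx = [−x^(−4)/4]_{2n}^∞ = 1/((5−1)·(2n)^4). The Euler-Maclaurin correction adds −f(2n)/2 = −1/(2·(2n)^5). Euler-Maclaurin then gives
  Σ_{k>2n} 1/k^5 = ∫_{2n}^∞ dx/x^5 − 1/(2·(2n)^5) + O(1/(2n)^6).
(Equivalently this is ζ(5) − Σ_{k≤2n} 1/k^5.)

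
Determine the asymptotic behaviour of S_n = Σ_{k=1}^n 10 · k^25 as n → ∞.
S_n ~ 5 · n^26 / 13

By integral comparison (Euler-Maclaurin), Σ_{k=1}^n 10 · k^25 = 10 · ∫_0^n x^25 dx + O(n^25) = 10 · n^26/26 = 5 · n^26 / 13 + O(n^25). (Equivalently, Faulhaber's formula gives the same leading term.)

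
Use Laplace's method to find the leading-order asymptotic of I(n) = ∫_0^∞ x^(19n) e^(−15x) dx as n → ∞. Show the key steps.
I(n) ~ (sqrt(2π·19n) / 15) · (19n/(15e))^(19n)

Write the integrand as exp(19n ln x − 15x) and set f(x) = 19n ln x − 15x. Then f'(x) = 19n/x − 15 = 0 at x* = 19n/15, and f''(x*) = −19n/x*^2 = −15^2/(19n). Laplace's method (interior maximum) gives
  I(n) ~ e^(f(x*)) · sqrt(2π / |f''(x*)|)
        = exp(19n ln(19n/15) − 19n) · sqrt(2π · 19n / 15^2)
        = (19n/15)^(19n) e^(−19n) · sqrt(2π·19n) / 15
        = (sqrt(2π·19n) / 15) · (19n/(15e))^(19n).
This matches Γ(19n+1)/15^(19n+1) with Stirling applied to Γ.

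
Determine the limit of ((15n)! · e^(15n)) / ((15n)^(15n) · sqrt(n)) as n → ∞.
lim = sqrt(2π·15)

Stirling: (15n)! ~ sqrt(2π·15n) · (15n/e)^(15n). Hence
  (15n)! · e^(15n) / (15n)^(15n) ~ sqrt(2π·15n).
Dividing by sqrt(n): sqrt(2π·15n) / sqrt(n) = sqrt(2π·15) · n^((1−1)/2), so the limit is sqrt(2π·15).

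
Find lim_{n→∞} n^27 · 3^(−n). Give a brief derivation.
lim = 0

Exponentials with base > 1 dominate every fixed polynomial: for any fixed c, n^c / 3^n → 0 as n → ∞ (e.g. by the ratio test, or by writing 3^n = e^(n ln 3) and noting e^(n ln 3) / n^c → ∞). Hence n^27 · 3^(−n) = n^27 / 3^n → 0.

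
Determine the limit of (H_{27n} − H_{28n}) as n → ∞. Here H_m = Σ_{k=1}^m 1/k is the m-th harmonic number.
lim = ln(27/28)

Euler-Maclaurin gives H_m = ln m + γ + 1/(2m) + O(1/m^2). The γ and O(1/m) terms cancel in the difference:
  H_{27n} − H_{28n} = ln(27n) − ln(28n) + O(1/n) = ln(27/28) + O(1/n).
Hence the limit is ln(27/28).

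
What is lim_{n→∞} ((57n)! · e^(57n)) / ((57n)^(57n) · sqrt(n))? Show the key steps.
lim = sqrt(2π·57)

Stirling: (57n)! ~ sqrt(2π·57n) · (57n/e)^(57n). Hence
  (57n)! · e^(57n) / (57n)^(57n) ~ sqrt(2π·57n).
Dividing by sqrt(n): sqrt(2π·57n) / sqrt(n) = sqrt(2π·57) · n^((1−1)/2), so the limit is sqrt(2π·57).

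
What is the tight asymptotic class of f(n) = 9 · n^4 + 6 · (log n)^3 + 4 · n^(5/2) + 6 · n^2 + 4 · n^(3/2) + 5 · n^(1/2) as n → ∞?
f(n) ∈ Θ(n^4)

Compare the terms by growth order. For large n, n^a · (log n)^b dominates n^a' · (log n)^b' iff a > a', or (a = a' and b > b'). Ranking the 6 terms shows the dominant one is 9 · n^4. Hence f(n) ∈ Θ(n^4).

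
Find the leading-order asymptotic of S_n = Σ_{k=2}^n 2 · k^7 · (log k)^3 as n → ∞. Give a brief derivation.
S_n ~ n^8 · (log n)^3 / 4

By integral comparison, S_n = ∫_1^n 2 · x^7 · (log x)^3 dx + O(n^7 · (log n)^3). For the integral, the leading term of ∫_1^n x^7 (log x)^3 dx is n^8/8 · (log n)^3 (by repeated integration by parts; each step lowers the log-exponent and produces a relatively O(1/log n) correction). Hence S_n ~ n^8 · (log n)^3 / 4.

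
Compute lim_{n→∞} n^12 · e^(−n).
lim = 0

Exponentials with base > 1 dominate every fixed polynomial: for any fixed c, n^c / e^n → 0 as n → ∞ (e.g. by the ratio test, or since e^n grows faster than any power of n). Hence n^12 · e^(−n) = n^12 / e^n → 0.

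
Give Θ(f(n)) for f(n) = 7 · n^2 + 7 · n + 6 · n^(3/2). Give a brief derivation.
f(n) ∈ Θ(n^2)

Compare the terms by growth order. For large n, n^a · (log n)^b dominates n^a' · (log n)^b' iff a > a', or (a = a' and b > b'). Ranking the 3 terms shows the dominant one is 7 · n^2. Hence f(n) ∈ Θ(n^2).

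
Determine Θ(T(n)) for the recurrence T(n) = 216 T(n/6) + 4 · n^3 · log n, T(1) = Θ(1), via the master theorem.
T(n) = Θ(n^3 · (log n)^2)

Here log_6 216 = 3 and f(n) = 4 · n^3 · log n = Θ(n^(log_6 216) · (log n)^1). This is the extended Case 2 of the master theorem (f matches the critical exponent up to log factors), giving T(n) = Θ(n^(log_6 216) · (log n)^(1+1)) = Θ(n^3 · (log n)^2).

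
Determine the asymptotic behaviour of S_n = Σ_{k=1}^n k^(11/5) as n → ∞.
S_n ~ (5/16) · n^(16/5)

Integral comparison: Σ_{k=1}^n k^(11/5) = ∫_0^n x^(11/5) dx + O(n^(11/5)). The integral is n^(1 + 11/5) / (1 + 11/5) = n^((11+5)/5) / ((11+5)/5) = (5/16) · n^(16/5).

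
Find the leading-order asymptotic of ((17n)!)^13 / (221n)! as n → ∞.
((17n)!)^13/(221n)! ~ ((2π·17n)^(12/2) / sqrt(13)) · 13^(−13·17n)  →  0

Write N = 17n. Stirling: N! ~ sqrt(2π N)(N/e)^N and (13N)! ~ sqrt(2π·13N)·(13N/e)^(13N).
  (N!)^13/(13N)! ~ (2π N)^(13/2) (N/e)^(13N) / [sqrt(2π·13N) (13N/e)^(13N)]
     = (2π N)^(13/2) / sqrt(2π·13N) · (N/(13N))^(13N)
     = (2π N)^((13−1)/2) / sqrt(13) · 13^(−13N).
Since 13^13 > 1, the factor 13^(−13N) decays exponentially, so the ratio → 0. Substituting N = 17n gives the stated form.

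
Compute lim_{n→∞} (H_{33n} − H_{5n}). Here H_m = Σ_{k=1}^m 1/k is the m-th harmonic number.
lim = ln(33/5)

Euler-Maclaurin gives H_m = ln m + γ + 1/(2m) + O(1/m^2). The γ and O(1/m) terms cancel in the difference:
  H_{33n} − H_{5n} = ln(33n) − ln(5n) + O(1/n) = ln(33/5) + O(1/n).
Hence the limit is ln(33/5).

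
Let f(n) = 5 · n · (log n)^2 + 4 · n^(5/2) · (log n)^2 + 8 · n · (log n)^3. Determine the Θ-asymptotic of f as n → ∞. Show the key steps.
f(n) ∈ Θ(n^(5/2) · (log n)^2)

Compare the terms by growth order. For large n, n^a · (log n)^b dominates n^a' · (log n)^b' iff a > a', or (a = a' and b > b'). Ranking the 3 terms shows the dominant one is 4 · n^(5/2) · (log n)^2. Hence f(n) ∈ Θ(n^(5/2) · (log n)^2).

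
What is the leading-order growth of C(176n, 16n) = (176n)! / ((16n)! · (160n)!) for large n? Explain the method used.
C(176n, 16n) ~ (285311670611/10000000000)^(16n) · sqrt(11/(20π·16n))

Write N = 16n. Apply Stirling to each factorial:
  (11N)! ~ sqrt(2π·11N) · (11N/e)^(11N),
  N! ~ sqrt(2π N) · (N/e)^N,
  (10N)! ~ sqrt(2π·10N) · (10N/e)^(10N).
The exponential factors combine to (11N)^(11N) / (N^N · (10N)^(10N)) = 11^(11N)/10^(10N) = (11^11/10^10)^N = (285311670611/10000000000)^N.
The square-root prefactors combine to sqrt(2π·11N) / (sqrt(2π N)·sqrt(2π·10N)) = sqrt(11 / (2π·10·N)) = sqrt(11/(20π·16n)).
Substituting N = 16n: C(176n, 16n) ~ (285311670611/10000000000)^(16n) · sqrt(11/(20π·16n)).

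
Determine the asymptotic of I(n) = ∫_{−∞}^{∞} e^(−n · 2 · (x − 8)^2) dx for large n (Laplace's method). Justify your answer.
I(n) = sqrt(π/(2n))

Here φ(x) = 2 · (x − 8)^2 has its unique minimum at x* = 8 with φ(x*) = 0 and φ''(x*) = 4. Laplace's method gives
  I(n) ~ e^(−n φ(x*)) · sqrt(2π / (n · φ''(x*))) = sqrt(2π / (4n)) = sqrt(π/(2n)).
This is exact: substituting u = (x − 8)·sqrt(2n) gives I(n) = (1/sqrt(2n)) ∫_{−∞}^{∞} e^(−u^2) du = sqrt(π/(2n)).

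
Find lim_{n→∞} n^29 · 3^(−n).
lim = 0

Exponentials with base > 1 dominate every fixed polynomial: for any fixed c, n^c / 3^n → 0 as n → ∞ (e.g. by the ratio test, or by writing 3^n = e^(n ln 3) and noting e^(n ln 3) / n^c → ∞). Hence n^29 · 3^(−n) = n^29 / 3^n → 0.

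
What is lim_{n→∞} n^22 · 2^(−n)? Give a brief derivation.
lim = 0

Exponentials with base > 1 dominate every fixed polynomial: for any fixed c, n^c / 2^n → 0 as n → ∞ (e.g. by the ratio test, or by writing 2^n = e^(n ln 2) and noting e^(n ln 2) / n^c → ∞). Hence n^22 · 2^(−n) = n^22 / 2^n → 0.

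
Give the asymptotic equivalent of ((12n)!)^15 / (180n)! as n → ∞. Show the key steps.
((12n)!)^15/(180n)! ~ ((2π·12n)^(14/2) / sqrt(15)) · 15^(−15·12n)  →  0

Write N = 12n. Stirling: N! ~ sqrt(2π N)(N/e)^N and (15N)! ~ sqrt(2π·15N)·(15N/e)^(15N).
  (N!)^15/(15N)! ~ (2π N)^(15/2) (N/e)^(15N) / [sqrt(2π·15N) (15N/e)^(15N)]
     = (2π N)^(15/2) / sqrt(2π·15N) · (N/(15N))^(15N)
     = (2π N)^((15−1)/2) / sqrt(15) · 15^(−15N).
Since 15^15 > 1, the factor 15^(−15N) decays exponentially, so the ratio → 0. Substituting N = 12n gives the stated form.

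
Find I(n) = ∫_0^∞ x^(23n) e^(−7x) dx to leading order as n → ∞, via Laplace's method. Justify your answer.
I(n) ~ (sqrt(2π·23n) / 7) · (23n/(7e))^(23n)

Write the integrand as exp(23n ln x − 7x) and set f(x) = 23n ln x − 7x. Then f'(x) = 23n/x − 7 = 0 at x* = 23n/7, and f''(x*) = −23n/x*^2 = −7^2/(23n). Laplace's method (interior maximum) gives
  I(n) ~ e^(f(x*)) · sqrt(2π / |f''(x*)|)
        = exp(23n ln(23n/7) − 23n) · sqrt(2π · 23n / 7^2)
        = (23n/7)^(23n) e^(−23n) · sqrt(2π·23n) / 7
        = (sqrt(2π·23n) / 7) · (23n/(7e))^(23n).
This matches Γ(23n+1)/7^(23n+1) with Stirling applied to Γ.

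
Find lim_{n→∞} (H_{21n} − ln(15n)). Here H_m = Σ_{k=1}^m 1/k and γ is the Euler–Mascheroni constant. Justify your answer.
lim = ln(7/5) + γ

By Euler-Maclaurin, H_m = ln m + γ + O(1/m). So
  H_{21n} − ln(15n) = ln(21n) + γ − ln(15n) + O(1/n)
                       = ln(21/15) + γ + O(1/n).
Hence the limit is ln(21/15) + γ (= ln(7/5)).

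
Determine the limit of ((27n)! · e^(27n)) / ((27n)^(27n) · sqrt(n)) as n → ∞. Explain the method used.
lim = sqrt(2π·27)

Stirling: (27n)! ~ sqrt(2π·27n) · (27n/e)^(27n). Hence
  (27n)! · e^(27n) / (27n)^(27n) ~ sqrt(2π·27n).
Dividing by sqrt(n): sqrt(2π·27n) / sqrt(n) = sqrt(2π·27) · n^((1−1)/2), so the limit is sqrt(2π·27).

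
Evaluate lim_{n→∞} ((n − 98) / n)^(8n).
lim = e^(−784)

Rewrite as (1 − 98/n)^(8n). By the standard limit (1 + x/n)^n → e^x, we have (1 − 98/n)^n → e^(−98), and raising to the 8th power gives e^(−784).
More precisely, ln[(1 − 98/n)^(8n)] = 8n · ln(1 − 98/n) = 8n · (-98/n + O(1/n^2)) = -784 + O(1/n) → -784.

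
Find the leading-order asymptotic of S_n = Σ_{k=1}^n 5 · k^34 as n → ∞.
S_n ~ n^35 / 7

By integral comparison (Euler-Maclaurin), Σ_{k=1}^n 5 · k^34 = 5 · ∫_0^n x^34 dx + O(n^34) = 5 · n^35/35 = n^35 / 7 + O(n^34). (Equivalently, Faulhaber's formula gives the same leading term.)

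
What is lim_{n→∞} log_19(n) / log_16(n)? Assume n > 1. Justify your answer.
lim = ln(16) / ln(19) = log_19(16)

Change of base: log_19(n) = ln n / ln 19 and log_16(n) = ln n / ln 16. The ratio is (ln n / ln 19) · (ln 16 / ln n) = ln 16 / ln 19, a constant independent of n. So the limit is ln 16 / ln 19 = log_19(16).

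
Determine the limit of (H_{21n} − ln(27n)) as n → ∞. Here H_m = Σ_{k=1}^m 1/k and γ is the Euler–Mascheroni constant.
lim = ln(7/9) + γ

By Euler-Maclaurin, H_m = ln m + γ + O(1/m). So
  H_{21n} − ln(27n) = ln(21n) + γ − ln(27n) + O(1/n)
                       = ln(21/27) + γ + O(1/n).
Hence the limit is ln(21/27) + γ (= ln(7/9)).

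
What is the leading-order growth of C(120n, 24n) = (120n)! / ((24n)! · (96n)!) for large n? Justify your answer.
C(120n, 24n) ~ (3125/256)^(24n) · sqrt(5/(8π·24n))

Write N = 24n. Apply Stirling to each factorial:
  (5N)! ~ sqrt(2π·5N) · (5N/e)^(5N),
  N! ~ sqrt(2π N) · (N/e)^N,
  (4N)! ~ sqrt(2π·4N) · (4N/e)^(4N).
The exponential factors combine to (5N)^(5N) / (N^N · (4N)^(4N)) = 5^(5N)/4^(4N) = (5^5/4^4)^N = (3125/256)^N.
The square-root prefactors combine to sqrt(2π·5N) / (sqrt(2π N)·sqrt(2π·4N)) = sqrt(5 / (2π·4·N)) = sqrt(5/(8π·24n)).
Substituting N = 24n: C(120n, 24n) ~ (3125/256)^(24n) · sqrt(5/(8π·24n)).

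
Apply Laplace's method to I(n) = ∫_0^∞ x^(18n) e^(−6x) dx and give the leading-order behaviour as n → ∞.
I(n) ~ (sqrt(2π·18n) / 6) · (18n/(6e))^(18n)

Write the integrand as exp(18n ln x − 6x) and set f(x) = 18n ln x − 6x. Then f'(x) = 18n/x − 6 = 0 at x* = 18n/6, and f''(x*) = −18n/x*^2 = −6^2/(18n). Laplace's method (interior maximum) gives
  I(n) ~ e^(f(x*)) · sqrt(2π / |f''(x*)|)
        = exp(18n ln(18n/6) − 18n) · sqrt(2π · 18n / 6^2)
        = (18n/6)^(18n) e^(−18n) · sqrt(2π·18n) / 6
        = (sqrt(2π·18n) / 6) · (18n/(6e))^(18n).
This matches Γ(18n+1)/6^(18n+1) with Stirling applied to Γ.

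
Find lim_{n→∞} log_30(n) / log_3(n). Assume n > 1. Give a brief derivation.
lim = ln(3) / ln(30) = log_30(3)

Change of base: log_30(n) = ln n / ln 30 and log_3(n) = ln n / ln 3. The ratio is (ln n / ln 30) · (ln 3 / ln n) = ln 3 / ln 30, a constant independent of n. So the limit is ln 3 / ln 30 = log_30(3).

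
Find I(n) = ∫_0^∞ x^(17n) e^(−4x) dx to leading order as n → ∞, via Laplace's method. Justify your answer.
I(n) ~ (sqrt(2π·17n) / 4) · (17n/(4e))^(17n)

Write the integrand as exp(17n ln x − 4x) and set f(x) = 17n ln x − 4x. Then f'(x) = 17n/x − 4 = 0 at x* = 17n/4, and f''(x*) = −17n/x*^2 = −4^2/(17n). Laplace's method (interior maximum) gives
  I(n) ~ e^(f(x*)) · sqrt(2π / |f''(x*)|)
        = exp(17n ln(17n/4) − 17n) · sqrt(2π · 17n / 4^2)
        = (17n/4)^(17n) e^(−17n) · sqrt(2π·17n) / 4
        = (sqrt(2π·17n) / 4) · (17n/(4e))^(17n).
This matches Γ(17n+1)/4^(17n+1) with Stirling applied to Γ.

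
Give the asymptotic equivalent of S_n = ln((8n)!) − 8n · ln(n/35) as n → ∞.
S_n ~ 8n · (ln 280 − 1) + O(ln n)

Stirling: ln((8n)!) = 8n ln(8n) − 8n + O(ln n).
  S_n = 8n ln(8n) − 8n − 8n ln(n/35) + O(ln n)
      = 8n ln(8n) − 8n ln n + 8n ln 35 − 8n + O(ln n)
      = 8n ln 8 + 8n ln 35 − 8n + O(ln n)
      = 8n (ln 280 − 1) + O(ln n).
Numerically ln(280) − 1 ≈ 4.6348.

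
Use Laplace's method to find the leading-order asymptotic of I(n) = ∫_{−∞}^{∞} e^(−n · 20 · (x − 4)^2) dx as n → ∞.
I(n) = sqrt(π/(20n))

Here φ(x) = 20 · (x − 4)^2 has its unique minimum at x* = 4 with φ(x*) = 0 and φ''(x*) = 40. Laplace's method gives
  I(n) ~ e^(−n φ(x*)) · sqrt(2π / (n · φ''(x*))) = sqrt(2π / (40n)) = sqrt(π/(20n)).
This is exact: substituting u = (x − 4)·sqrt(20n) gives I(n) = (1/sqrt(20n)) ∫_{−∞}^{∞} e^(−u^2) du = sqrt(π/(20n)).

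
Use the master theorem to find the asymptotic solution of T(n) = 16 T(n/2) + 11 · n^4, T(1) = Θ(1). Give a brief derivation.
T(n) = Θ(n^4 log n)

log_2 16 = 4, and f(n) = 11 · n^4 = Θ(n^(log_2 16)). This is Case 2 of the master theorem: T(n) = Θ(f(n) · log n) = Θ(n^4 log n).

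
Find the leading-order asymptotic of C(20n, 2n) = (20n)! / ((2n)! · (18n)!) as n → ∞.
C(20n, 2n) ~ (10000000000/387420489)^(2n) · sqrt(5/(9π·2n))

Write N = 2n. Apply Stirling to each factorial:
  (10N)! ~ sqrt(2π·10N) · (10N/e)^(10N),
  N! ~ sqrt(2π N) · (N/e)^N,
  (9N)! ~ sqrt(2π·9N) · (9N/e)^(9N).
The exponential factors combine to (10N)^(10N) / (N^N · (9N)^(9N)) = 10^(10N)/9^(9N) = (10^10/9^9)^N = (10000000000/387420489)^N.
The square-root prefactors combine to sqrt(2π·10N) / (sqrt(2π N)·sqrt(2π·9N)) = sqrt(10 / (2π·9·N)) = sqrt(5/(9π·2n)).
Substituting N = 2n: C(20n, 2n) ~ (10000000000/387420489)^(2n) · sqrt(5/(9π·2n)).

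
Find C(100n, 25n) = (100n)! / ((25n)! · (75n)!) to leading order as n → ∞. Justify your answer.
C(100n, 25n) ~ (256/27)^(25n) · sqrt(2/(3π·25n))

Write N = 25n. Apply Stirling to each factorial:
  (4N)! ~ sqrt(2π·4N) · (4N/e)^(4N),
  N! ~ sqrt(2π N) · (N/e)^N,
  (3N)! ~ sqrt(2π·3N) · (3N/e)^(3N).
The exponential factors combine to (4N)^(4N) / (N^N · (3N)^(3N)) = 4^(4N)/3^(3N) = (4^4/3^3)^N = (256/27)^N.
The square-root prefactors combine to sqrt(2π·4N) / (sqrt(2π N)·sqrt(2π·3N)) = sqrt(4 / (2π·3·N)) = sqrt(2/(3π·25n)).
Substituting N = 25n: C(100n, 25n) ~ (256/27)^(25n) · sqrt(2/(3π·25n)).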